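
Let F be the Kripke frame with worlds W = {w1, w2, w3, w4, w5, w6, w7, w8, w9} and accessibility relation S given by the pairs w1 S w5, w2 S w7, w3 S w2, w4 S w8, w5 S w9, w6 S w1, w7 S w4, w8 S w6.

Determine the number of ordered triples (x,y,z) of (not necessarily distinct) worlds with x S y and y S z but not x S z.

Enumerating: (w1,w5,w9), (w2,w7,w4), (w3,w2,w7), (w4,w8,w6), (w6,w1,w5), (w7,w4,w8), (w8,w6,w1).

7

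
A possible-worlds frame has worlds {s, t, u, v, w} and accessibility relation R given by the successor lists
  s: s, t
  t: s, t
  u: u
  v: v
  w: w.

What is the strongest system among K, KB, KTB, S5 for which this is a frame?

Symmetric (axiom B): yes — every pair in R has its reverse in R.
Reflexive (axiom T): yes — every world is R-related to itself.
Euclidean (axiom 5): yes — any two successors of a common world are R-related.
So F validates K, KB, KTB, S5. The strongest is S5.

S5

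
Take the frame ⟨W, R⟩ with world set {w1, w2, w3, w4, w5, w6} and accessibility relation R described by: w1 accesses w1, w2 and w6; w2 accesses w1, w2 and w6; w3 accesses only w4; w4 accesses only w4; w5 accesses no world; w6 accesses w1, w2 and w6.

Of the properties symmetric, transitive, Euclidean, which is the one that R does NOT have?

symmetric

Symmetric: no — w3 R w4 but not w4 R w3.
Transitive: yes — every two-step R-path is closed by a direct edge.
Euclidean: yes — any two successors of a common world are R-related.
Only symmetric fails.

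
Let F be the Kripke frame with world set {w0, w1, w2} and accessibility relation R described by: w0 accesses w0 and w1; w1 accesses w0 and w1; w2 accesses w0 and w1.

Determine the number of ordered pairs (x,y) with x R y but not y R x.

2

Enumerating: (w2,w0), (w2,w1).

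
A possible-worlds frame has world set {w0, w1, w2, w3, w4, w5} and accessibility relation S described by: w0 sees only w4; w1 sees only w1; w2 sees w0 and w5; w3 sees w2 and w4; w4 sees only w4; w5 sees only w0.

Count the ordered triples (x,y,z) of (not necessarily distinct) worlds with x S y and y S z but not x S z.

4

Enumerating: (w2,w0,w4), (w3,w2,w0), (w3,w2,w5), (w5,w0,w4).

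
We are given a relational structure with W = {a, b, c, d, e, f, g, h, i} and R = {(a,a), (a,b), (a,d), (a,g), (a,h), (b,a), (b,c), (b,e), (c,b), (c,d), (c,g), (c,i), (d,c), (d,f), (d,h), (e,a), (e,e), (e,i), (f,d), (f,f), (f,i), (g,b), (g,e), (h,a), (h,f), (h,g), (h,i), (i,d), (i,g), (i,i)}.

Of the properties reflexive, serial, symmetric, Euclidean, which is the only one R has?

Reflexive: no — b is not related to itself.
Serial: yes — every world has a successor (e.g. a R a).
Symmetric: no — a R d but not d R a.
Euclidean: no — a R b and a R d, but not b R d.
Only serial holds.

serial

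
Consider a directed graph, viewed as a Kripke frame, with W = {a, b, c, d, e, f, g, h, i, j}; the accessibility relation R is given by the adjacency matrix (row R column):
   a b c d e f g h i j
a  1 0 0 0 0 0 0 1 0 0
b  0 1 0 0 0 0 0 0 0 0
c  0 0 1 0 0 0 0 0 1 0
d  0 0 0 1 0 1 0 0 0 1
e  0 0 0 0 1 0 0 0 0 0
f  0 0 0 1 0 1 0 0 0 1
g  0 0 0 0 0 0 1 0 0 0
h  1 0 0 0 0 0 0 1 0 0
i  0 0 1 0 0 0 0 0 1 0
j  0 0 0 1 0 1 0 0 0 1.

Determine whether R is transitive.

Transitive: yes — every two-step R-path is closed by a direct edge.

Yes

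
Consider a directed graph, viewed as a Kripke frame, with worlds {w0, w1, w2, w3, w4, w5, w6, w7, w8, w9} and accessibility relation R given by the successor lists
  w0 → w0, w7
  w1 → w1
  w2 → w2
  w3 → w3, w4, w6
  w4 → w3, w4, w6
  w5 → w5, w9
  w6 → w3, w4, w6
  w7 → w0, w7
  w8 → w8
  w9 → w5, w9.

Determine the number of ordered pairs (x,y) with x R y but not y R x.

R is symmetric; there are no such tuples.

0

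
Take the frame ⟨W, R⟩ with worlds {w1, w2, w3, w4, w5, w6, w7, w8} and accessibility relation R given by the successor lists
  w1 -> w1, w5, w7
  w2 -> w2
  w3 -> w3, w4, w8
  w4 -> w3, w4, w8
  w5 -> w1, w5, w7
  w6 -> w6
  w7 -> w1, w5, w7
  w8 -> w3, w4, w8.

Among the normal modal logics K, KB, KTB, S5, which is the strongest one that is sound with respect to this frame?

S5

Symmetric (axiom B): yes — every pair in R has its reverse in R.
Reflexive (axiom T): yes — every world is R-related to itself.
Euclidean (axiom 5): yes — any two successors of a common world are R-related.
So F validates K, KB, KTB, S5. The strongest is S5.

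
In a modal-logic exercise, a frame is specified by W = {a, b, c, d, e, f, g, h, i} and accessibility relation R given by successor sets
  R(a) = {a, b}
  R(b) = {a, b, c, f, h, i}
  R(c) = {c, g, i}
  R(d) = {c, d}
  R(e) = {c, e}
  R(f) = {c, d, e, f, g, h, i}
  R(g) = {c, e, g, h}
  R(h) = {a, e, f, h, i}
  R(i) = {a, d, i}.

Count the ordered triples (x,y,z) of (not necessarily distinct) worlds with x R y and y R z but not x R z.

Enumerating: (a,b,c), (a,b,f), (a,b,h), (a,b,i), (b,c,g), (b,f,d), (b,f,e), (b,f,g), (b,h,e), (b,i,d), (c,g,e), (c,g,h), … and 20 more.
Total: 32.

32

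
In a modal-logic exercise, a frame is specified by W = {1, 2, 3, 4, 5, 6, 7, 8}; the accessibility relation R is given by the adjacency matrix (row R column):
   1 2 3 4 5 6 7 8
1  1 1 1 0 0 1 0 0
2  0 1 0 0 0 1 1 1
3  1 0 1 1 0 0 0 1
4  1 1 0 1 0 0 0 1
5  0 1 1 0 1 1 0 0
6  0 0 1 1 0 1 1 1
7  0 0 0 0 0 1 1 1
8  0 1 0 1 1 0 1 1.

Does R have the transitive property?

No

Transitive: no — 1 R 2 and 2 R 7, but not 1 R 7.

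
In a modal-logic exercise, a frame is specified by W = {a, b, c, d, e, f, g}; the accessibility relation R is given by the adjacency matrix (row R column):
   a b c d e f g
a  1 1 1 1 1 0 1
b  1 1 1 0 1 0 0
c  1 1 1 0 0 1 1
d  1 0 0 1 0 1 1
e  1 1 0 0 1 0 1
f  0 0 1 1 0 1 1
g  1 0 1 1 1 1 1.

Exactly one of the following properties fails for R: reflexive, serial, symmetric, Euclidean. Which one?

Reflexive: yes — every world is R-related to itself.
Serial: yes — every world has a successor (e.g. a R a).
Symmetric: yes — every pair in R has its reverse in R.
Euclidean: no — a R b and a R d, but not b R d.
Only Euclidean fails.

Euclidean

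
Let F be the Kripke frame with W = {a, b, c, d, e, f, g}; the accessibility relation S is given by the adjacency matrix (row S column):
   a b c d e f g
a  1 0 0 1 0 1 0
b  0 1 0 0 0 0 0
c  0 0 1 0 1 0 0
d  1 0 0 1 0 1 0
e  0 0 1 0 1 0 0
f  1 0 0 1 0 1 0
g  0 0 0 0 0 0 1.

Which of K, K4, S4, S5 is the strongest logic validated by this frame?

Transitive (axiom 4): yes — every two-step S-path is closed by a direct edge.
Reflexive (axiom T): yes — every world is S-related to itself.
Euclidean (axiom 5): yes — any two successors of a common world are S-related.
So F validates K, K4, S4, S5. The strongest is S5.

S5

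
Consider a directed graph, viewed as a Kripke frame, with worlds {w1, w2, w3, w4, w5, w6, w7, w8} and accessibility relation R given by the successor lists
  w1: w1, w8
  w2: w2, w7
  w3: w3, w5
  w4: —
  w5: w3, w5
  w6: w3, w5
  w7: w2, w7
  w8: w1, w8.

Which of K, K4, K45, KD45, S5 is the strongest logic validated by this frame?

K45

Transitive (axiom 4): yes — every two-step R-path is closed by a direct edge.
Euclidean (axiom 5): yes — any two successors of a common world are R-related.
Serial (axiom D): no — w4 has no R-successor.
Reflexive (axiom T): no — w4 is not related to itself.
So F validates K, K4, K45; KD45 would additionally require R to be serial. The strongest is K45.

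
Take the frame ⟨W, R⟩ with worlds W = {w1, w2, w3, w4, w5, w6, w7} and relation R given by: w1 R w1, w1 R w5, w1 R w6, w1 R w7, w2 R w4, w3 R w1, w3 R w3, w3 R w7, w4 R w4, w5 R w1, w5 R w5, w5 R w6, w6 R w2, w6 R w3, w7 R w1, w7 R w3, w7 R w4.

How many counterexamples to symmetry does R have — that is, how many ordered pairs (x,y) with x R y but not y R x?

Enumerating: (w1,w6), (w2,w4), (w3,w1), (w5,w6), (w6,w2), (w6,w3), (w7,w4).

7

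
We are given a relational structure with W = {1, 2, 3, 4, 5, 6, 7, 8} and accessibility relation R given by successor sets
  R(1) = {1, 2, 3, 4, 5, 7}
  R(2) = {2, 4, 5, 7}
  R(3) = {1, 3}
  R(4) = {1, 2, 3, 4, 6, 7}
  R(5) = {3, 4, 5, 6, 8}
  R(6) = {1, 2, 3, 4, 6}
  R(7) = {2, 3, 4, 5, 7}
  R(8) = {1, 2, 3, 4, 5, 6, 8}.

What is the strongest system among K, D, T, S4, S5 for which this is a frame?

T

Serial (axiom D): yes — every world has a successor (e.g. 1 R 1).
Reflexive (axiom T): yes — every world is R-related to itself.
Transitive (axiom 4): no — 1 R 4 and 4 R 6, but not 1 R 6.
Euclidean (axiom 5): no — 1 R 2 and 1 R 3, but not 2 R 3.
So F validates K, D, T; S4 would additionally require R to be transitive. The strongest is T.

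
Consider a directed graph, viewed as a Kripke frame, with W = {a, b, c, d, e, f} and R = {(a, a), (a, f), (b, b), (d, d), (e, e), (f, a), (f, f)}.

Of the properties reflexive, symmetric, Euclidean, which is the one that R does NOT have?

Reflexive: no — c is not related to itself.
Symmetric: yes — every pair in R has its reverse in R.
Euclidean: yes — any two successors of a common world are R-related.
Only reflexive fails.

reflexive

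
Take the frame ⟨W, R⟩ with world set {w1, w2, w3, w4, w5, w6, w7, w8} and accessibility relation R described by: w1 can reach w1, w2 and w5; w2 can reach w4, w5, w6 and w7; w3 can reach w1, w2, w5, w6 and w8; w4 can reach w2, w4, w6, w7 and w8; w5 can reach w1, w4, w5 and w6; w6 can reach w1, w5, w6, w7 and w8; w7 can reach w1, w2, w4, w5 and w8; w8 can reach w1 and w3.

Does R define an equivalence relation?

Reflexive: no — w2 is not related to itself.
Symmetric: no — w1 R w2 but not w2 R w1.
Transitive: no — w1 R w2 and w2 R w4, but not w1 R w4.
So R is not an equivalence relation.

No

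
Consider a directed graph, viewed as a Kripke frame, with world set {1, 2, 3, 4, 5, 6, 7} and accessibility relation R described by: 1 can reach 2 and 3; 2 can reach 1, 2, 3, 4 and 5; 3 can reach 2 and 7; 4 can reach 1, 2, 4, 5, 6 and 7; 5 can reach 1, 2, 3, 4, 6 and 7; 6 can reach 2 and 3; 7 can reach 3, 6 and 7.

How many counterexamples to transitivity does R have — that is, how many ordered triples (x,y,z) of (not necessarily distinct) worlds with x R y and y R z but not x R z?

28

Enumerating: (1,2,1), (1,2,4), (1,2,5), (1,3,7), (2,3,7), (2,4,6), (2,4,7), (2,5,6), (2,5,7), (3,2,1), (3,2,3), (3,2,4), … and 16 more.
Total: 28.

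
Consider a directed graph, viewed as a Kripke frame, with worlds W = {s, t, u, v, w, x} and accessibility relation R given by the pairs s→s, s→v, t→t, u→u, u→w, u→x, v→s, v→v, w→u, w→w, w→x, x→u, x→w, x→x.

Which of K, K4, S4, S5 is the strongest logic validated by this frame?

Transitive (axiom 4): yes — every two-step R-path is closed by a direct edge.
Reflexive (axiom T): yes — every world is R-related to itself.
Euclidean (axiom 5): yes — any two successors of a common world are R-related.
So F validates K, K4, S4, S5. The strongest is S5.

S5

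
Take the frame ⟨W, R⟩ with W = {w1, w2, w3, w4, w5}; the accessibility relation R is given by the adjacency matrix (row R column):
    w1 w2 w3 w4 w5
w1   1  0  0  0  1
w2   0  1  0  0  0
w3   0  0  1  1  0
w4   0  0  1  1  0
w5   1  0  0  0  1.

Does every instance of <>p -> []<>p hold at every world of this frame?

Yes

By correspondence theory, 5 is valid on a frame iff R is Euclidean.
Euclidean: yes — any two successors of a common world are R-related.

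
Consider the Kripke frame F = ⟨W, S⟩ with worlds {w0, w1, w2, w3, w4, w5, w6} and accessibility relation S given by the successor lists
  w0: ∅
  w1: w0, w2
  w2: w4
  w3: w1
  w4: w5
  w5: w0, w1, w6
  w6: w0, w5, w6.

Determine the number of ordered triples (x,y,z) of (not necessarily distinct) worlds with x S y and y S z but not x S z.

10

Enumerating: (w1,w2,w4), (w2,w4,w5), (w3,w1,w0), (w3,w1,w2), (w4,w5,w0), (w4,w5,w1), (w4,w5,w6), (w5,w1,w2), (w5,w6,w5), (w6,w5,w1).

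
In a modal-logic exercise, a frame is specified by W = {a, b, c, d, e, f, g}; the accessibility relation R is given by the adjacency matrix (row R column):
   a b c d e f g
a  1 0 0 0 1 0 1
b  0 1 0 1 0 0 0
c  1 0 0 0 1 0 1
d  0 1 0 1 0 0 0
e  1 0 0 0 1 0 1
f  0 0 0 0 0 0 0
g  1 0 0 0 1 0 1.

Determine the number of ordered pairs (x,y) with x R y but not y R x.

3

Enumerating: (c,a), (c,e), (c,g).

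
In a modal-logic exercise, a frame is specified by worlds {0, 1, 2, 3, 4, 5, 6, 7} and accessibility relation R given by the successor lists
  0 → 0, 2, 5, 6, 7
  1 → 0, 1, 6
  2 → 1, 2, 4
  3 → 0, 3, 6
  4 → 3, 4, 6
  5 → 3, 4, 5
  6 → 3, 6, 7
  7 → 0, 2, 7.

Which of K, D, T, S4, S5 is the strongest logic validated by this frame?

T

Serial (axiom D): yes — every world has a successor (e.g. 0 R 0).
Reflexive (axiom T): yes — every world is R-related to itself.
Transitive (axiom 4): no — 0 R 2 and 2 R 1, but not 0 R 1.
Euclidean (axiom 5): no — 0 R 2 and 0 R 5, but not 2 R 5.
So F validates K, D, T; S4 would additionally require R to be transitive. The strongest is T.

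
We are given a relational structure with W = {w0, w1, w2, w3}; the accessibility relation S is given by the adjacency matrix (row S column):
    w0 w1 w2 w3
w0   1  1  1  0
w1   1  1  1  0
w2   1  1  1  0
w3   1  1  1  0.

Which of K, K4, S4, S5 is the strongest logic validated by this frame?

K4

Transitive (axiom 4): yes — every two-step S-path is closed by a direct edge.
Reflexive (axiom T): no — w3 is not related to itself.
Euclidean (axiom 5): yes — any two successors of a common world are S-related.
So F validates K, K4; S4 would additionally require S to be reflexive. The strongest is K4.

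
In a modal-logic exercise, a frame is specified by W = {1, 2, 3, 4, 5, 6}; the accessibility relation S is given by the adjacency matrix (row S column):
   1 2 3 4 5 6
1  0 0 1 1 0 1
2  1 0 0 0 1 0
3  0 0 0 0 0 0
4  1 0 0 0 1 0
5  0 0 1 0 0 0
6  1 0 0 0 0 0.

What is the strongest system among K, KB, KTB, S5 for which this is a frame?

K

Symmetric (axiom B): no — 1 S 3 but not 3 S 1.
Reflexive (axiom T): no — 1 is not related to itself.
Euclidean (axiom 5): no — 1 S 3 and 1 S 4, but not 3 S 4.
So F validates K; KB would additionally require S to be symmetric. The strongest is K.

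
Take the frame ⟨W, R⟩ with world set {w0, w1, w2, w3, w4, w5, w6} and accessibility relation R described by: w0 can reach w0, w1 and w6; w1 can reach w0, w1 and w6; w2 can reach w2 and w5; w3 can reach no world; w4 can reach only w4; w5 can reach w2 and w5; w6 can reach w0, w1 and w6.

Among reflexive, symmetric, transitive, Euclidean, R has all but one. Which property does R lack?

Reflexive: no — w3 is not related to itself.
Symmetric: yes — every pair in R has its reverse in R.
Transitive: yes — every two-step R-path is closed by a direct edge.
Euclidean: yes — any two successors of a common world are R-related.
Only reflexive fails.

reflexive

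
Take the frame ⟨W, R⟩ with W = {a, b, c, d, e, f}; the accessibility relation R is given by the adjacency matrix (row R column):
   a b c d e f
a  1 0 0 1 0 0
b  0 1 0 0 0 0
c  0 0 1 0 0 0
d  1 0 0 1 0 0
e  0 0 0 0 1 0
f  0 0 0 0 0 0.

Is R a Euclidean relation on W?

Euclidean: yes — any two successors of a common world are R-related.

Yes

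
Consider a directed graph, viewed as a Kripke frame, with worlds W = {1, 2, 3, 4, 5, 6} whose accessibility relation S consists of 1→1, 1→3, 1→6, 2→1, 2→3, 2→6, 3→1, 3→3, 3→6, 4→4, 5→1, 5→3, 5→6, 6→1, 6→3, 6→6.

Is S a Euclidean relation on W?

Euclidean: yes — any two successors of a common world are S-related.

Yes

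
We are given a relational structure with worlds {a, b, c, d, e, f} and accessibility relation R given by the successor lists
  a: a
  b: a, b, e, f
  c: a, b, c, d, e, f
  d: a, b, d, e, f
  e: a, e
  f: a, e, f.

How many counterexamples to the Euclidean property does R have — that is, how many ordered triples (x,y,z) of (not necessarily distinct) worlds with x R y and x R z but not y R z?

35

Enumerating: (b,a,b), (b,a,e), (b,a,f), (b,e,b), (b,e,f), (b,f,b), (c,a,b), (c,a,c), (c,a,d), (c,a,e), (c,a,f), (c,b,c), … and 23 more.
Total: 35.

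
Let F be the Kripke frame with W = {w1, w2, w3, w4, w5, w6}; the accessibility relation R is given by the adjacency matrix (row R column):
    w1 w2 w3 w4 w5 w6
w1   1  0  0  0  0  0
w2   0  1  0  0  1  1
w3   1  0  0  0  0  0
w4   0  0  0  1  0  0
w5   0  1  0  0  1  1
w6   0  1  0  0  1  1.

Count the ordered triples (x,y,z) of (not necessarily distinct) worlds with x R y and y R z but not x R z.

R is transitive; there are no such tuples.

0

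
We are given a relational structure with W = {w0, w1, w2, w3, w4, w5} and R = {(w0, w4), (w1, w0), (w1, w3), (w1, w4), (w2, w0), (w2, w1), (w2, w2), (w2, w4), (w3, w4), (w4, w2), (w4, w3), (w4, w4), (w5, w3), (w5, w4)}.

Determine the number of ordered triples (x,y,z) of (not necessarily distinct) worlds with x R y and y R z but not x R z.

10

Enumerating: (w0,w4,w2), (w0,w4,w3), (w1,w4,w2), (w2,w1,w3), (w2,w4,w3), (w3,w4,w2), (w3,w4,w3), (w4,w2,w0), (w4,w2,w1), (w5,w4,w2).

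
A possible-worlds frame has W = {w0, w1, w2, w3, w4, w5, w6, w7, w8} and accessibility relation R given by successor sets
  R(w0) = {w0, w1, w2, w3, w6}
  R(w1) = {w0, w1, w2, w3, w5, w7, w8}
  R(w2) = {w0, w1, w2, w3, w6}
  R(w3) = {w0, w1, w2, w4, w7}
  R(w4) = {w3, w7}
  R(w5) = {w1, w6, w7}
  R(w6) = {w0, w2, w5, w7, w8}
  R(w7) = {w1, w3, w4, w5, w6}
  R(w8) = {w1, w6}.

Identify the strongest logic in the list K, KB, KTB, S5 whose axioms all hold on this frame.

KB

Symmetric (axiom B): yes — every pair in R has its reverse in R.
Reflexive (axiom T): no — w3 is not related to itself.
Euclidean (axiom 5): no — w0 R w1 and w0 R w6, but not w1 R w6.
So F validates K, KB; KTB would additionally require R to be reflexive. The strongest is KB.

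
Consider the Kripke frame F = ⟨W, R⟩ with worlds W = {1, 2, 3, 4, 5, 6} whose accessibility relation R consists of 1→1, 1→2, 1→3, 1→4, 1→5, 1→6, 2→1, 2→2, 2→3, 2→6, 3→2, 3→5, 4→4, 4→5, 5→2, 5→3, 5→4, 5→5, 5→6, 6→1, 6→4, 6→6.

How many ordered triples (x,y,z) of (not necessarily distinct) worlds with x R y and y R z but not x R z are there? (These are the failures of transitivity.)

19

Enumerating: (2,1,4), (2,1,5), (2,3,5), (2,6,4), (3,2,1), (3,2,3), (3,2,6), (3,5,3), (3,5,4), (3,5,6), (4,5,2), (4,5,3), … and 7 more.
Total: 19.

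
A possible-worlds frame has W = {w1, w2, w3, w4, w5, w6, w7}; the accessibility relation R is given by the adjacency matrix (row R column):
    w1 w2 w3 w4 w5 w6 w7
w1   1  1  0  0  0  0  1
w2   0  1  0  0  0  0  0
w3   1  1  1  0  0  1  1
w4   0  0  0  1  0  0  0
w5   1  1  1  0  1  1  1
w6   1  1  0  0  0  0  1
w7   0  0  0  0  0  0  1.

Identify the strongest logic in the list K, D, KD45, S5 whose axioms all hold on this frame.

Serial (axiom D): yes — every world has a successor (e.g. w1 R w1).
Euclidean (axiom 5): no — w1 R w2 and w1 R w7, but not w2 R w7.
Transitive (axiom 4): yes — every two-step R-path is closed by a direct edge.
Reflexive (axiom T): no — w6 is not related to itself.
So F validates K, D; KD45 would additionally require R to be Euclidean. The strongest is D.

D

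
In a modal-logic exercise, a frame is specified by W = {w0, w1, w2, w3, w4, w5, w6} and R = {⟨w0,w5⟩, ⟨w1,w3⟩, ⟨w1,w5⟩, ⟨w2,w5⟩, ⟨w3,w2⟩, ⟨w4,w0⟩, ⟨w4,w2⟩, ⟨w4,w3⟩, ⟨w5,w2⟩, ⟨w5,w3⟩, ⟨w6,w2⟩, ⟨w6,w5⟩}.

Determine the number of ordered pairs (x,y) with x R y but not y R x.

Enumerating: (w0,w5), (w1,w3), (w1,w5), (w3,w2), (w4,w0), (w4,w2), (w4,w3), (w5,w3), (w6,w2), (w6,w5).

10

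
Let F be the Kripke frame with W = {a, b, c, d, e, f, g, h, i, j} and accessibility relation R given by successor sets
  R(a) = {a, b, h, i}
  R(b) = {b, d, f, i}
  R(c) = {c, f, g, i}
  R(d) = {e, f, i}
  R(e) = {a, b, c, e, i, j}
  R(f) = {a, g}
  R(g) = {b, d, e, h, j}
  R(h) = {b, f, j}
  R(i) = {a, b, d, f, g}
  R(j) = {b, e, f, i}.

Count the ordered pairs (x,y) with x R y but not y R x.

Enumerating: (a,b), (a,h), (b,d), (b,f), (c,f), (c,g), (c,i), (d,e), (d,f), (e,a), (e,b), (e,c), … and 16 more.
Total: 28.

28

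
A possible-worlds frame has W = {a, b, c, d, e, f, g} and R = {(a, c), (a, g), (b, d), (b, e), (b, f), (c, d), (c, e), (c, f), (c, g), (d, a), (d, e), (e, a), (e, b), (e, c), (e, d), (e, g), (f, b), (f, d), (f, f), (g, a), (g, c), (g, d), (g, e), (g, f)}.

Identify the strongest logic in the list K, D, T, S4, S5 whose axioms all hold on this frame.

Serial (axiom D): yes — every world has a successor (e.g. a R c).
Reflexive (axiom T): no — a is not related to itself.
Transitive (axiom 4): no — a R c and c R d, but not a R d.
Euclidean (axiom 5): no — b R d and b R f, but not d R f.
So F validates K, D; T would additionally require R to be reflexive. The strongest is D.

D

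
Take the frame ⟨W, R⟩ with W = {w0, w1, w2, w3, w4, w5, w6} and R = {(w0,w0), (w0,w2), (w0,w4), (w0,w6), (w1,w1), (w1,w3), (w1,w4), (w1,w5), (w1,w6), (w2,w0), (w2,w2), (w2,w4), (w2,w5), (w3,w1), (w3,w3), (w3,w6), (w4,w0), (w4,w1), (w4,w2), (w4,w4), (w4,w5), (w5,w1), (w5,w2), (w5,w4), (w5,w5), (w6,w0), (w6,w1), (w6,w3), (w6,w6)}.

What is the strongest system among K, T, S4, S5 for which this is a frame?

Reflexive (axiom T): yes — every world is R-related to itself.
Transitive (axiom 4): no — w0 R w2 and w2 R w5, but not w0 R w5.
Euclidean (axiom 5): no — w0 R w2 and w0 R w6, but not w2 R w6.
So F validates K, T; S4 would additionally require R to be transitive. The strongest is T.

T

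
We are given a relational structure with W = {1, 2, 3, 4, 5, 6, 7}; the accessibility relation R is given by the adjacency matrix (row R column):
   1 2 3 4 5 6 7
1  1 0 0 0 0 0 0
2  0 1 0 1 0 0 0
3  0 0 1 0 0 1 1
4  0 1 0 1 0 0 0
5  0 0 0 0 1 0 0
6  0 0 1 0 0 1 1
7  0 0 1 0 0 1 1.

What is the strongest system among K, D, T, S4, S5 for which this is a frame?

Serial (axiom D): yes — every world has a successor (e.g. 1 R 1).
Reflexive (axiom T): yes — every world is R-related to itself.
Transitive (axiom 4): yes — every two-step R-path is closed by a direct edge.
Euclidean (axiom 5): yes — any two successors of a common world are R-related.
So F validates K, D, T, S4, S5. The strongest is S5.

S5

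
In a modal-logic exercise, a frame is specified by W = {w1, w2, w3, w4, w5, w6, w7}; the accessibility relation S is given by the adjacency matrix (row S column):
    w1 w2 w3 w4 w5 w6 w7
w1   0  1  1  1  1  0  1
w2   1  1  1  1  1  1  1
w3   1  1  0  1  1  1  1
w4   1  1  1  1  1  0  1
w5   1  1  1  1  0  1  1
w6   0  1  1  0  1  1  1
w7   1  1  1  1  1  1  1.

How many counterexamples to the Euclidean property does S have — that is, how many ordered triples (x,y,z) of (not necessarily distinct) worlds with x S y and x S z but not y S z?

33

Enumerating: (w1,w3,w3), (w1,w5,w5), (w2,w1,w1), (w2,w1,w6), (w2,w3,w3), (w2,w4,w6), (w2,w5,w5), (w2,w6,w1), (w2,w6,w4), (w3,w1,w1), (w3,w1,w6), (w3,w4,w6), … and 21 more.
Total: 33.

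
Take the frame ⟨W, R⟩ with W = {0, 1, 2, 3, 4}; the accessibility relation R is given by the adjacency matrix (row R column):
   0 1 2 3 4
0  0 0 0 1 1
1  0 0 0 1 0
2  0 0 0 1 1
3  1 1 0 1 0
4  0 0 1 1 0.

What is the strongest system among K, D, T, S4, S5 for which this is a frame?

D

Serial (axiom D): yes — every world has a successor (e.g. 0 R 3).
Reflexive (axiom T): no — 0 is not related to itself.
Transitive (axiom 4): no — 0 R 3 and 3 R 1, but not 0 R 1.
Euclidean (axiom 5): no — 0 R 3 and 0 R 4, but not 3 R 4.
So F validates K, D; T would additionally require R to be reflexive. The strongest is D.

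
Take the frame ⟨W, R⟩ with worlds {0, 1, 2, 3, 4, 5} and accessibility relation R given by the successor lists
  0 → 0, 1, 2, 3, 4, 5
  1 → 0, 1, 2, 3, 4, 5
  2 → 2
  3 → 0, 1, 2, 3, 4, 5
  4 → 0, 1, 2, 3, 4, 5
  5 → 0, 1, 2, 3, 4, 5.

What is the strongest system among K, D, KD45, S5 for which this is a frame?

Serial (axiom D): yes — every world has a successor (e.g. 0 R 0).
Euclidean (axiom 5): no — 0 R 2 and 0 R 1, but not 2 R 1.
Transitive (axiom 4): yes — every two-step R-path is closed by a direct edge.
Reflexive (axiom T): yes — every world is R-related to itself.
So F validates K, D; KD45 would additionally require R to be Euclidean. The strongest is D.

D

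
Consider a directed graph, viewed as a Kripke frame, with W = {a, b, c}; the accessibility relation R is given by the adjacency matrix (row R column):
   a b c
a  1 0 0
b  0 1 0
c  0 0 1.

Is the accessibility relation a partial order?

Yes

Reflexive: yes — every world is R-related to itself.
Transitive: yes — every two-step R-path is closed by a direct edge.
Antisymmetric: yes — no distinct pair is related both ways.
So R is a partial order.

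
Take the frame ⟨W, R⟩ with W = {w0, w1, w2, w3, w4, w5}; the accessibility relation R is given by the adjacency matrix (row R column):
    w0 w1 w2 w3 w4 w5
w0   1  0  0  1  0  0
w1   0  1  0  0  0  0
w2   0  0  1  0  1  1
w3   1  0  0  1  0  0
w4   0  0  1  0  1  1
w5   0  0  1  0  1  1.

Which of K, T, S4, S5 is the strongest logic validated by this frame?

S5

Reflexive (axiom T): yes — every world is R-related to itself.
Transitive (axiom 4): yes — every two-step R-path is closed by a direct edge.
Euclidean (axiom 5): yes — any two successors of a common world are R-related.
So F validates K, T, S4, S5. The strongest is S5.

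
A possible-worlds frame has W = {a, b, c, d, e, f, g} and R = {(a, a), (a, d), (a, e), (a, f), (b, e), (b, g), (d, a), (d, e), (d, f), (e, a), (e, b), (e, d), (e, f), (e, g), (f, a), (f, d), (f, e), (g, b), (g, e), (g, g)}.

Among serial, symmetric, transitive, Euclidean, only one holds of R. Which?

symmetric

Serial: no — c has no R-successor.
Symmetric: yes — every pair in R has its reverse in R.
Transitive: no — a R e and e R b, but not a R b.
Euclidean: no — e R a and e R b, but not a R b.
Only symmetric holds.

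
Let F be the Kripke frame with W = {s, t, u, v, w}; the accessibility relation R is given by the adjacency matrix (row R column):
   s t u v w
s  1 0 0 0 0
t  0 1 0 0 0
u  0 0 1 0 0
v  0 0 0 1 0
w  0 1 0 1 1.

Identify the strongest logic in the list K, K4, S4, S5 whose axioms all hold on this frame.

Transitive (axiom 4): yes — every two-step R-path is closed by a direct edge.
Reflexive (axiom T): yes — every world is R-related to itself.
Euclidean (axiom 5): no — w R t and w R v, but not t R v.
So F validates K, K4, S4; S5 would additionally require R to be Euclidean. The strongest is S4.

S4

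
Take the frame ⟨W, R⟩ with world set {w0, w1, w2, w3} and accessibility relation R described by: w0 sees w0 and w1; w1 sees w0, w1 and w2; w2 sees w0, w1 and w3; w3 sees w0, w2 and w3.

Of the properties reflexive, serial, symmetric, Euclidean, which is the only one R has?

Reflexive: no — w2 is not related to itself.
Serial: yes — every world has a successor (e.g. w0 R w0).
Symmetric: no — w2 R w0 but not w0 R w2.
Euclidean: no — w1 R w0 and w1 R w2, but not w0 R w2.
Only serial holds.

serial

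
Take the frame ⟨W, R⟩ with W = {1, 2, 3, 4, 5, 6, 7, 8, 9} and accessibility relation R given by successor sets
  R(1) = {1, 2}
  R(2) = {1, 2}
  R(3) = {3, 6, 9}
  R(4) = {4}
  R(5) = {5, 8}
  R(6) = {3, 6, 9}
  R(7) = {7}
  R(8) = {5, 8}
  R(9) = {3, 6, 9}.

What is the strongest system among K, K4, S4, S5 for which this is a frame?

Transitive (axiom 4): yes — every two-step R-path is closed by a direct edge.
Reflexive (axiom T): yes — every world is R-related to itself.
Euclidean (axiom 5): yes — any two successors of a common world are R-related.
So F validates K, K4, S4, S5. The strongest is S5.

S5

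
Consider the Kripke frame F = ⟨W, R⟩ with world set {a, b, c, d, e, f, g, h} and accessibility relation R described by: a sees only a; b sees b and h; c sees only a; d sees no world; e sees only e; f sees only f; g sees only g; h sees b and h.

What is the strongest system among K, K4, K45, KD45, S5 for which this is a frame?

K45

Transitive (axiom 4): yes — every two-step R-path is closed by a direct edge.
Euclidean (axiom 5): yes — any two successors of a common world are R-related.
Serial (axiom D): no — d has no R-successor.
Reflexive (axiom T): no — c is not related to itself.
So F validates K, K4, K45; KD45 would additionally require R to be serial. The strongest is K45.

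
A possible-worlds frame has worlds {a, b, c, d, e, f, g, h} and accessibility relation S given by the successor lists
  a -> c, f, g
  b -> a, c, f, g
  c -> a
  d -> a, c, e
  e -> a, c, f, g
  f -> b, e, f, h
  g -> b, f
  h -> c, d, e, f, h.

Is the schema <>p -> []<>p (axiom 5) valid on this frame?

The schema 5 characterises exactly the Euclidean frames.
Euclidean: no — a S c and a S f, but not c S f.

No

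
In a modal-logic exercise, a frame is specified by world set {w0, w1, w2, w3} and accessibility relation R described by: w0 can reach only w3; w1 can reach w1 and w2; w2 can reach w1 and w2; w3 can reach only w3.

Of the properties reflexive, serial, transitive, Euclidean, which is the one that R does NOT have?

reflexive

Reflexive: no — w0 is not related to itself.
Serial: yes — every world has a successor (e.g. w0 R w3).
Transitive: yes — every two-step R-path is closed by a direct edge.
Euclidean: yes — any two successors of a common world are R-related.
Only reflexive fails.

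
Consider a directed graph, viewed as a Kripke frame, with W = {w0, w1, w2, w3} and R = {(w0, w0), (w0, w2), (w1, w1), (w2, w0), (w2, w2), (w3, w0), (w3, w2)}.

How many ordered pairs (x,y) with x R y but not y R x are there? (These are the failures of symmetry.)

Enumerating: (w3,w0), (w3,w2).

2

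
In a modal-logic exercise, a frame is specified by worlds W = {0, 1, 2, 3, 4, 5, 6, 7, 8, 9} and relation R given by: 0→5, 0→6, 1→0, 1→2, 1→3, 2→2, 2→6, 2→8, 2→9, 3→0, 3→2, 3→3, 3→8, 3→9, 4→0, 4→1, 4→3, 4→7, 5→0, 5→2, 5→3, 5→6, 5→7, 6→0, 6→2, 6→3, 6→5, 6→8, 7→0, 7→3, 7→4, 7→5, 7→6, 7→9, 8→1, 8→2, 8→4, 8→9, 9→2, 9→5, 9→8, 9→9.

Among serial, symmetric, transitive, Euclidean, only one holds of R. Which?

Serial: yes — every world has a successor (e.g. 0 R 5).
Symmetric: no — 1 R 0 but not 0 R 1.
Transitive: no — 0 R 5 and 5 R 2, but not 0 R 2.
Euclidean: no — 1 R 0 and 1 R 2, but not 0 R 2.
Only serial holds.

serial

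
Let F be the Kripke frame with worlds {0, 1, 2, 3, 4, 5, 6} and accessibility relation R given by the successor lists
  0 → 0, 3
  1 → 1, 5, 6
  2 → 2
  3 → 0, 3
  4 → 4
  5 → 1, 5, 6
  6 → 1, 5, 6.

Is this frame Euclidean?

Euclidean: yes — any two successors of a common world are R-related.

Yes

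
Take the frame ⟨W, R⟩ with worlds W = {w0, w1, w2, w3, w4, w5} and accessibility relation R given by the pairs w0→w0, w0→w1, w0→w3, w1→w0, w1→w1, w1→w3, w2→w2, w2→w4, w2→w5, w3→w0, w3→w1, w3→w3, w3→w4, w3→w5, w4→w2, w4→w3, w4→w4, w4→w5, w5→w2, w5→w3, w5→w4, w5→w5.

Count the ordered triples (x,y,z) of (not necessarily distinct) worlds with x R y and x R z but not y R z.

Enumerating: (w3,w0,w4), (w3,w0,w5), (w3,w1,w4), (w3,w1,w5), (w3,w4,w0), (w3,w4,w1), (w3,w5,w0), (w3,w5,w1), (w4,w2,w3), (w4,w3,w2), (w5,w2,w3), (w5,w3,w2).

12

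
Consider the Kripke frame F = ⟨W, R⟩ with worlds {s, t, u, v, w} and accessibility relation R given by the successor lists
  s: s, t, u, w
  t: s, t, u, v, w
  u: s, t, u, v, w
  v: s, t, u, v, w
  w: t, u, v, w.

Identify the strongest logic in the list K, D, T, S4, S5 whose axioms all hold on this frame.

T

Serial (axiom D): yes — every world has a successor (e.g. s R s).
Reflexive (axiom T): yes — every world is R-related to itself.
Transitive (axiom 4): no — s R t and t R v, but not s R v.
Euclidean (axiom 5): no — t R s and t R v, but not s R v.
So F validates K, D, T; S4 would additionally require R to be transitive. The strongest is T.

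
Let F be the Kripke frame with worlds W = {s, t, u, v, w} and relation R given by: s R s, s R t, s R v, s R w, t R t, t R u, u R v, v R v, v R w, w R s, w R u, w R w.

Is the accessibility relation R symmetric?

Symmetric: no — s R t but not t R s.

No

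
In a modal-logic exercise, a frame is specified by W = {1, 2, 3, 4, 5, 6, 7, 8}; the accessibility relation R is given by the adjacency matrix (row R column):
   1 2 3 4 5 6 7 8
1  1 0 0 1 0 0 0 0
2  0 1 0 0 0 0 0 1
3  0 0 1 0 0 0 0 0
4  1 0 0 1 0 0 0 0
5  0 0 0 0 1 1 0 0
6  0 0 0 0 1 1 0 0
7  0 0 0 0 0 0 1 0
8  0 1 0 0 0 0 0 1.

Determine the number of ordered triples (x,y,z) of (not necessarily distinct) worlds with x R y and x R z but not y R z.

0

R is Euclidean; there are no such tuples.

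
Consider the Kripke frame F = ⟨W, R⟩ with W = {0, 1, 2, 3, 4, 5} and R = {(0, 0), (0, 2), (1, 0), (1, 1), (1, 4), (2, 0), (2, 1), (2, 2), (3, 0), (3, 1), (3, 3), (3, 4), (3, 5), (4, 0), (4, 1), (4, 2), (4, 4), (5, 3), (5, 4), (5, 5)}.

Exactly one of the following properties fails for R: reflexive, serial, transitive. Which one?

transitive

Reflexive: yes — every world is R-related to itself.
Serial: yes — every world has a successor (e.g. 0 R 0).
Transitive: no — 0 R 2 and 2 R 1, but not 0 R 1.
Only transitive fails.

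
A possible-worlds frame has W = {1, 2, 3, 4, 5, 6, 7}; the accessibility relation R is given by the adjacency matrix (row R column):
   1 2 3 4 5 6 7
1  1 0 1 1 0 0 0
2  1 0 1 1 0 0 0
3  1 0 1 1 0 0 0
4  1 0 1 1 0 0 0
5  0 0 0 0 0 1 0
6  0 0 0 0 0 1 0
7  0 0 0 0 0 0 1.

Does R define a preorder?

No

Reflexive: no — 2 is not related to itself.
Transitive: yes — every two-step R-path is closed by a direct edge.
So R is not a preorder.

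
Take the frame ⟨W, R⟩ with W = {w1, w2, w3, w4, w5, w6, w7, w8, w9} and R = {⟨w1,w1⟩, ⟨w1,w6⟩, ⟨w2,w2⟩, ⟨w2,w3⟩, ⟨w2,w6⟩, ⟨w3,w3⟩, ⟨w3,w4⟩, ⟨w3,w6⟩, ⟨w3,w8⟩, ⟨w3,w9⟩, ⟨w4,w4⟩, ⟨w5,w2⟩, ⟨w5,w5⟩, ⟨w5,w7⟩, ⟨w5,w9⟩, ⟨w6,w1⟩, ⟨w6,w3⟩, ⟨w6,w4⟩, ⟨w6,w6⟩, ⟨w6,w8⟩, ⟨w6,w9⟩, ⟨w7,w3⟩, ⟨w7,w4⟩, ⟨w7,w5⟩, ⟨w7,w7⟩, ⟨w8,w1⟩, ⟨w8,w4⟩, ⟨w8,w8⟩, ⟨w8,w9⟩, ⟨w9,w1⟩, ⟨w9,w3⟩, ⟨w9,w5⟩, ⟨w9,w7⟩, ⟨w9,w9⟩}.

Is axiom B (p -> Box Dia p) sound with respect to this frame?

No

Axiom B corresponds to the accessibility relation being symmetric.
Symmetric: no — w2 R w3 but not w3 R w2.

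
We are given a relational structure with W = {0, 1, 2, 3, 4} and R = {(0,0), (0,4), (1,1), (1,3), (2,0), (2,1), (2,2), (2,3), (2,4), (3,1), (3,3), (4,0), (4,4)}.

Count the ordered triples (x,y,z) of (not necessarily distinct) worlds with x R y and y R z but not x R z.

0

R is transitive; there are no such tuples.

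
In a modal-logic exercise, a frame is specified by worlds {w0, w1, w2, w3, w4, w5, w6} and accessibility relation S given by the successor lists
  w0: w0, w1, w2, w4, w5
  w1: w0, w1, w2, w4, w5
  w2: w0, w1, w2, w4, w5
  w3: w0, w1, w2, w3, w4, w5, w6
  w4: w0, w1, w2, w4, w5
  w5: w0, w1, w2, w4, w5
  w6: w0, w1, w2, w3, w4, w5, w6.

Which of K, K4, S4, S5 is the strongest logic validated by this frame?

Transitive (axiom 4): yes — every two-step S-path is closed by a direct edge.
Reflexive (axiom T): yes — every world is S-related to itself.
Euclidean (axiom 5): no — w3 S w0 and w3 S w6, but not w0 S w6.
So F validates K, K4, S4; S5 would additionally require S to be Euclidean. The strongest is S4.

S4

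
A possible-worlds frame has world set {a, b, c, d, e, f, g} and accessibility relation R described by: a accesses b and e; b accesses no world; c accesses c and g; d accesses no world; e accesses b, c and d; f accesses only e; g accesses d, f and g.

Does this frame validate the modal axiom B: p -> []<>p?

The schema B characterises exactly the symmetric frames.
Symmetric: no — a R b but not b R a.

No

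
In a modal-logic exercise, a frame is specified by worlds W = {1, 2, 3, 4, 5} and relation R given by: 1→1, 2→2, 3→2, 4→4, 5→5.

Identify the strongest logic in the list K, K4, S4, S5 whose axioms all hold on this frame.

K4

Transitive (axiom 4): yes — every two-step R-path is closed by a direct edge.
Reflexive (axiom T): no — 3 is not related to itself.
Euclidean (axiom 5): yes — any two successors of a common world are R-related.
So F validates K, K4; S4 would additionally require R to be reflexive. The strongest is K4.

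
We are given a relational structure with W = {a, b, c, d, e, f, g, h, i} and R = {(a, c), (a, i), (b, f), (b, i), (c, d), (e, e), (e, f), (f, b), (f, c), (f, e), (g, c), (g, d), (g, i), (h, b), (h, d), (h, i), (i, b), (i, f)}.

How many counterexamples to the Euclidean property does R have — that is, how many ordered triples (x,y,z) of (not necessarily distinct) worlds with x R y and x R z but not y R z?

Enumerating: (a,c,c), (a,c,i), (a,i,c), (a,i,i), (b,f,f), (b,f,i), (b,i,i), (c,d,d), (e,f,f), (f,b,b), (f,b,c), (f,b,e), … and 22 more.
Total: 34.

34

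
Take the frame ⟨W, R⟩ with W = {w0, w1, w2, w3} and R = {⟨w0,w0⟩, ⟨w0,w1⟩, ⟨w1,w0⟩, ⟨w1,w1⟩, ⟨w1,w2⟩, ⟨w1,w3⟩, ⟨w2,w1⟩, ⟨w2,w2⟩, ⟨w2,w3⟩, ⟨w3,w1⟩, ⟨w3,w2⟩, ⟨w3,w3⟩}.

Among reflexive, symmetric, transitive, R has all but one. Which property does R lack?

Reflexive: yes — every world is R-related to itself.
Symmetric: yes — every pair in R has its reverse in R.
Transitive: no — w0 R w1 and w1 R w2, but not w0 R w2.
Only transitive fails.

transitive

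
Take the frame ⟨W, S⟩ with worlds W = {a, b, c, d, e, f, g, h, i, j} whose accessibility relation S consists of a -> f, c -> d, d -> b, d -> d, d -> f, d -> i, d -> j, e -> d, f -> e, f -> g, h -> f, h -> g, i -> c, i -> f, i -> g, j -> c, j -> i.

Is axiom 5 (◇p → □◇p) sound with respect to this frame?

No

By correspondence theory, 5 is valid on a frame iff S is Euclidean.
Euclidean: no — d S b and d S f, but not b S f.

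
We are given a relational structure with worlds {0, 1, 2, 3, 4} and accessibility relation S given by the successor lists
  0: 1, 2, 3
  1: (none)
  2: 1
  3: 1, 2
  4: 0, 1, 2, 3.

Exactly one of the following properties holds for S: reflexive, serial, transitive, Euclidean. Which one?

Reflexive: no — 0 is not related to itself.
Serial: no — 1 has no S-successor.
Transitive: yes — every two-step S-path is closed by a direct edge.
Euclidean: no — 0 S 1 and 0 S 2, but not 1 S 2.
Only transitive holds.

transitive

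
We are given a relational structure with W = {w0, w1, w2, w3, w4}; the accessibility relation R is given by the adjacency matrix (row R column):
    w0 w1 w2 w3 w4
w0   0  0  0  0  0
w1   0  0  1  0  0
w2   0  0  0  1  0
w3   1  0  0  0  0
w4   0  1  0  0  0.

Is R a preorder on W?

Reflexive: no — w0 is not related to itself.
Transitive: no — w1 R w2 and w2 R w3, but not w1 R w3.
So R is not a preorder.

No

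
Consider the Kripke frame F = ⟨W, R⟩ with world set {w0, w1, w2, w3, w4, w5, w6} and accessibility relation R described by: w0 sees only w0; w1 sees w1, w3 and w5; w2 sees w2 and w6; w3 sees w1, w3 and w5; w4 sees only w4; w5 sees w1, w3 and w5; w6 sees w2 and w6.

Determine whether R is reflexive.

Yes

Reflexive: yes — every world is R-related to itself.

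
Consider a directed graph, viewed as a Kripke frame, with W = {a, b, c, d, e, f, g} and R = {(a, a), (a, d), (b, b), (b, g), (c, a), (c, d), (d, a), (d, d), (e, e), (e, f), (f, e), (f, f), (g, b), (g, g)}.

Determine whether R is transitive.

Yes

Transitive: yes — every two-step R-path is closed by a direct edge.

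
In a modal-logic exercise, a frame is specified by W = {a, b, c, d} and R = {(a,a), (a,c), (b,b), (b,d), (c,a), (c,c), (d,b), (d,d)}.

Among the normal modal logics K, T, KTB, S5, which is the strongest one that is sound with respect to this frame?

Reflexive (axiom T): yes — every world is R-related to itself.
Symmetric (axiom B): yes — every pair in R has its reverse in R.
Euclidean (axiom 5): yes — any two successors of a common world are R-related.
So F validates K, T, KTB, S5. The strongest is S5.

S5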